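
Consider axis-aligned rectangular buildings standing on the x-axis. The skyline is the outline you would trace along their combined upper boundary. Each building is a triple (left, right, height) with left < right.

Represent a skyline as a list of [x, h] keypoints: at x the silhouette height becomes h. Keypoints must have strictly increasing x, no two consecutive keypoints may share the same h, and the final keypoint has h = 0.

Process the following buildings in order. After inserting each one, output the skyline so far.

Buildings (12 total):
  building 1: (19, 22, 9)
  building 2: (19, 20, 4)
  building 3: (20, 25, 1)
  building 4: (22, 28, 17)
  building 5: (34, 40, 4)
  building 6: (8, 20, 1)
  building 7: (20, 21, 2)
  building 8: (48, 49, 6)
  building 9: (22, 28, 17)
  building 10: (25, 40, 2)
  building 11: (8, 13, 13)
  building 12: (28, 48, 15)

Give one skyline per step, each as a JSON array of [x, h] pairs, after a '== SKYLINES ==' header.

== SKYLINES ==
[[19,9],[22,0]]
[[19,9],[22,0]]
[[19,9],[22,1],[25,0]]
[[19,9],[22,17],[28,0]]
[[19,9],[22,17],[28,0],[34,4],[40,0]]
[[8,1],[19,9],[22,17],[28,0],[34,4],[40,0]]
[[8,1],[19,9],[22,17],[28,0],[34,4],[40,0]]
[[8,1],[19,9],[22,17],[28,0],[34,4],[40,0],[48,6],[49,0]]
[[8,1],[19,9],[22,17],[28,0],[34,4],[40,0],[48,6],[49,0]]
[[8,1],[19,9],[22,17],[28,2],[34,4],[40,0],[48,6],[49,0]]
[[8,13],[13,1],[19,9],[22,17],[28,2],[34,4],[40,0],[48,6],[49,0]]
[[8,13],[13,1],[19,9],[22,17],[28,15],[48,6],[49,0]]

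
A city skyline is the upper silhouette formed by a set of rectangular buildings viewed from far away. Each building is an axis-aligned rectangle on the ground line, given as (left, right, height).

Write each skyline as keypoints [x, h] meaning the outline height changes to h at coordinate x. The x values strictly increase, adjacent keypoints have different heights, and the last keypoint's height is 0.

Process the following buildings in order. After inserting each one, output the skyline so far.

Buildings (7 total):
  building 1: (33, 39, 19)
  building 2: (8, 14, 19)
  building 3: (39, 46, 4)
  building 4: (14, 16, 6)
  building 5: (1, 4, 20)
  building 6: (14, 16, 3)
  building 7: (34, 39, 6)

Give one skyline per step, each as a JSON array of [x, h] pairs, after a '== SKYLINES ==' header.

== SKYLINES ==
[[33,19],[39,0]]
[[8,19],[14,0],[33,19],[39,0]]
[[8,19],[14,0],[33,19],[39,4],[46,0]]
[[8,19],[14,6],[16,0],[33,19],[39,4],[46,0]]
[[1,20],[4,0],[8,19],[14,6],[16,0],[33,19],[39,4],[46,0]]
[[1,20],[4,0],[8,19],[14,6],[16,0],[33,19],[39,4],[46,0]]
[[1,20],[4,0],[8,19],[14,6],[16,0],[33,19],[39,4],[46,0]]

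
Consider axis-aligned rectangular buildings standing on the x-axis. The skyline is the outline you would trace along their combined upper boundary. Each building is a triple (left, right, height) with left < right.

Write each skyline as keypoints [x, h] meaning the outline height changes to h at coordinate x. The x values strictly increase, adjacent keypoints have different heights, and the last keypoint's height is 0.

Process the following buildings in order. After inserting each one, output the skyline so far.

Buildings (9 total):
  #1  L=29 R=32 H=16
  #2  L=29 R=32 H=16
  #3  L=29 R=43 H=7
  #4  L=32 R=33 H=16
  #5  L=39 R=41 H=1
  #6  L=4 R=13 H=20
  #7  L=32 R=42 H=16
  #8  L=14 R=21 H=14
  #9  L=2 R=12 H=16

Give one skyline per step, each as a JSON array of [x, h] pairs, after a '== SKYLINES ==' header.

== SKYLINES ==
[[29,16],[32,0]]
[[29,16],[32,0]]
[[29,16],[32,7],[43,0]]
[[29,16],[33,7],[43,0]]
[[29,16],[33,7],[43,0]]
[[4,20],[13,0],[29,16],[33,7],[43,0]]
[[4,20],[13,0],[29,16],[42,7],[43,0]]
[[4,20],[13,0],[14,14],[21,0],[29,16],[42,7],[43,0]]
[[2,16],[4,20],[13,0],[14,14],[21,0],[29,16],[42,7],[43,0]]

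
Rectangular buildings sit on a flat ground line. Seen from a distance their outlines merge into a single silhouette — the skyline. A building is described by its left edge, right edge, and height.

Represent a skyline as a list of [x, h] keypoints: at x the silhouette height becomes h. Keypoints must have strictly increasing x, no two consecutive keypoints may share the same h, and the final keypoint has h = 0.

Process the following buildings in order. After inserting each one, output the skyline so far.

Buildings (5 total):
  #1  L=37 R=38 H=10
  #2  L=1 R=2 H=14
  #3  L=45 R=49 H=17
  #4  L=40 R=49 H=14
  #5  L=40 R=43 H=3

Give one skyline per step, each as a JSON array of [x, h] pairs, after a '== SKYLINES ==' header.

== SKYLINES ==
[[37,10],[38,0]]
[[1,14],[2,0],[37,10],[38,0]]
[[1,14],[2,0],[37,10],[38,0],[45,17],[49,0]]
[[1,14],[2,0],[37,10],[38,0],[40,14],[45,17],[49,0]]
[[1,14],[2,0],[37,10],[38,0],[40,14],[45,17],[49,0]]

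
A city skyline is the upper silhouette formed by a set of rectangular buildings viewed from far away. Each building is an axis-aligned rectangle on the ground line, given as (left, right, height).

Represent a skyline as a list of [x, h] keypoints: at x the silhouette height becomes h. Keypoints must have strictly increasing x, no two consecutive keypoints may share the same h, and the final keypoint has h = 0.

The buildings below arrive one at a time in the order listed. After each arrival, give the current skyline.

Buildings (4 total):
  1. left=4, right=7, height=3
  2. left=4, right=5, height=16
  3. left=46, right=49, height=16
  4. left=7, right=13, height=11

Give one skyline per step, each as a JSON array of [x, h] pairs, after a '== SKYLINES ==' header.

== SKYLINES ==
[[4,3],[7,0]]
[[4,16],[5,3],[7,0]]
[[4,16],[5,3],[7,0],[46,16],[49,0]]
[[4,16],[5,3],[7,11],[13,0],[46,16],[49,0]]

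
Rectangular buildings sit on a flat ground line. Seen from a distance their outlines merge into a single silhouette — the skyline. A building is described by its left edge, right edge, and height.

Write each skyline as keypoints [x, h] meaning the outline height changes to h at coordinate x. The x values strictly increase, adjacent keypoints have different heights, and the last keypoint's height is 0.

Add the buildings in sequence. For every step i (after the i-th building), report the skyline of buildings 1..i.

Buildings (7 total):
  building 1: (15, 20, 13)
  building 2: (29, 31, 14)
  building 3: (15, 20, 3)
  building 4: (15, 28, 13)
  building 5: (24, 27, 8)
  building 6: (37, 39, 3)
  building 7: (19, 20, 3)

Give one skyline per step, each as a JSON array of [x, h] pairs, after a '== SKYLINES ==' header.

== SKYLINES ==
[[15,13],[20,0]]
[[15,13],[20,0],[29,14],[31,0]]
[[15,13],[20,0],[29,14],[31,0]]
[[15,13],[28,0],[29,14],[31,0]]
[[15,13],[28,0],[29,14],[31,0]]
[[15,13],[28,0],[29,14],[31,0],[37,3],[39,0]]
[[15,13],[28,0],[29,14],[31,0],[37,3],[39,0]]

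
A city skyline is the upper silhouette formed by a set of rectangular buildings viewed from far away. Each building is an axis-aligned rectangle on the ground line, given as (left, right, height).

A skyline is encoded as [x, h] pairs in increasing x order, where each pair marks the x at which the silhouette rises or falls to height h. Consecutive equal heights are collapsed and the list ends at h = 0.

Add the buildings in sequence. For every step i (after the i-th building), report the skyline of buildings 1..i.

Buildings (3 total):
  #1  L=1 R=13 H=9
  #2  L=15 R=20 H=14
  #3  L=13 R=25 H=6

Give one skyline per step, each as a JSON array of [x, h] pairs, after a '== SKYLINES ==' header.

== SKYLINES ==
[[1,9],[13,0]]
[[1,9],[13,0],[15,14],[20,0]]
[[1,9],[13,6],[15,14],[20,6],[25,0]]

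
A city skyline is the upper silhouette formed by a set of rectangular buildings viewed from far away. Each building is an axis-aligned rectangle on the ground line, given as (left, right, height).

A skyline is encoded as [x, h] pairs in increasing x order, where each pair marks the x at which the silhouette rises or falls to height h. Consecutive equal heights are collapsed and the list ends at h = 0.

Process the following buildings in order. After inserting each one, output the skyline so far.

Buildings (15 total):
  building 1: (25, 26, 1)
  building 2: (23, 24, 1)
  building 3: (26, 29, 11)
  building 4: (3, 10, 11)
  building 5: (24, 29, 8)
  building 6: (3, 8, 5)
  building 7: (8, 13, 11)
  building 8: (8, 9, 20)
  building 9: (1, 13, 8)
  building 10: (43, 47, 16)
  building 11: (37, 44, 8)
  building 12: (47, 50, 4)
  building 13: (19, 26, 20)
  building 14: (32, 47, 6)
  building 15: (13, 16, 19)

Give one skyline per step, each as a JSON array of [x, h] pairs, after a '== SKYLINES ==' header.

== SKYLINES ==
[[25,1],[26,0]]
[[23,1],[24,0],[25,1],[26,0]]
[[23,1],[24,0],[25,1],[26,11],[29,0]]
[[3,11],[10,0],[23,1],[24,0],[25,1],[26,11],[29,0]]
[[3,11],[10,0],[23,1],[24,8],[26,11],[29,0]]
[[3,11],[10,0],[23,1],[24,8],[26,11],[29,0]]
[[3,11],[13,0],[23,1],[24,8],[26,11],[29,0]]
[[3,11],[8,20],[9,11],[13,0],[23,1],[24,8],[26,11],[29,0]]
[[1,8],[3,11],[8,20],[9,11],[13,0],[23,1],[24,8],[26,11],[29,0]]
[[1,8],[3,11],[8,20],[9,11],[13,0],[23,1],[24,8],[26,11],[29,0],[43,16],[47,0]]
[[1,8],[3,11],[8,20],[9,11],[13,0],[23,1],[24,8],[26,11],[29,0],[37,8],[43,16],[47,0]]
[[1,8],[3,11],[8,20],[9,11],[13,0],[23,1],[24,8],[26,11],[29,0],[37,8],[43,16],[47,4],[50,0]]
[[1,8],[3,11],[8,20],[9,11],[13,0],[19,20],[26,11],[29,0],[37,8],[43,16],[47,4],[50,0]]
[[1,8],[3,11],[8,20],[9,11],[13,0],[19,20],[26,11],[29,0],[32,6],[37,8],[43,16],[47,4],[50,0]]
[[1,8],[3,11],[8,20],[9,11],[13,19],[16,0],[19,20],[26,11],[29,0],[32,6],[37,8],[43,16],[47,4],[50,0]]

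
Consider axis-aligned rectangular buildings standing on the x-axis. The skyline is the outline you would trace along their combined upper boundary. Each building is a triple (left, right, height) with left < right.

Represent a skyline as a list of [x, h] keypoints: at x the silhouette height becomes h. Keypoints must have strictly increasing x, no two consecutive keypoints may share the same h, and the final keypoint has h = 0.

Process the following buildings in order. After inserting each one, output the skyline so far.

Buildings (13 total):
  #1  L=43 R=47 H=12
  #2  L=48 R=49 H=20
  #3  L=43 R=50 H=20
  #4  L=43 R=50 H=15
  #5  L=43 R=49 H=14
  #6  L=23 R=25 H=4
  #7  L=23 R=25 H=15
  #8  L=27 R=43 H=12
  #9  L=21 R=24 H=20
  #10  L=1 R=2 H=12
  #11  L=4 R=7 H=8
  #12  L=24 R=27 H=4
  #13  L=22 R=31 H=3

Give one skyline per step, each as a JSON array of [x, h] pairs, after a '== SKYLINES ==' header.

== SKYLINES ==
[[43,12],[47,0]]
[[43,12],[47,0],[48,20],[49,0]]
[[43,20],[50,0]]
[[43,20],[50,0]]
[[43,20],[50,0]]
[[23,4],[25,0],[43,20],[50,0]]
[[23,15],[25,0],[43,20],[50,0]]
[[23,15],[25,0],[27,12],[43,20],[50,0]]
[[21,20],[24,15],[25,0],[27,12],[43,20],[50,0]]
[[1,12],[2,0],[21,20],[24,15],[25,0],[27,12],[43,20],[50,0]]
[[1,12],[2,0],[4,8],[7,0],[21,20],[24,15],[25,0],[27,12],[43,20],[50,0]]
[[1,12],[2,0],[4,8],[7,0],[21,20],[24,15],[25,4],[27,12],[43,20],[50,0]]
[[1,12],[2,0],[4,8],[7,0],[21,20],[24,15],[25,4],[27,12],[43,20],[50,0]]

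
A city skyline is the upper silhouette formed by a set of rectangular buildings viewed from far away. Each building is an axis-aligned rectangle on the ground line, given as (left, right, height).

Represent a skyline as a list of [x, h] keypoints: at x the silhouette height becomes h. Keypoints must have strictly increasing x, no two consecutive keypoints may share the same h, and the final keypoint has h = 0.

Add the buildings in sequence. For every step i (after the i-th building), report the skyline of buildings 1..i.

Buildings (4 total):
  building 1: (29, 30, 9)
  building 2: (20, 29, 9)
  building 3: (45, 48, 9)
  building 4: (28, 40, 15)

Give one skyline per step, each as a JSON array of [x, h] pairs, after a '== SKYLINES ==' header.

== SKYLINES ==
[[29,9],[30,0]]
[[20,9],[30,0]]
[[20,9],[30,0],[45,9],[48,0]]
[[20,9],[28,15],[40,0],[45,9],[48,0]]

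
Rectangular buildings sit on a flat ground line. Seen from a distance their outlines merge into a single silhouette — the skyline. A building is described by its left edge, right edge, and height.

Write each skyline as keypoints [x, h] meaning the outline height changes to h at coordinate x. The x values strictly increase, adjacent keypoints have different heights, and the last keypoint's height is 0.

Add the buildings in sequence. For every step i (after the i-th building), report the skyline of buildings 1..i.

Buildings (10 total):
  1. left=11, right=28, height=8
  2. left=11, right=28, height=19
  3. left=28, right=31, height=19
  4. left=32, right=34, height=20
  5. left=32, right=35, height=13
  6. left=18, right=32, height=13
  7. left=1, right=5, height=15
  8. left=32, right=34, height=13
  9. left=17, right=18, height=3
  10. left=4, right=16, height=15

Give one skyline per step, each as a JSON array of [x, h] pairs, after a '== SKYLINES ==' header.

== SKYLINES ==
[[11,8],[28,0]]
[[11,19],[28,0]]
[[11,19],[31,0]]
[[11,19],[31,0],[32,20],[34,0]]
[[11,19],[31,0],[32,20],[34,13],[35,0]]
[[11,19],[31,13],[32,20],[34,13],[35,0]]
[[1,15],[5,0],[11,19],[31,13],[32,20],[34,13],[35,0]]
[[1,15],[5,0],[11,19],[31,13],[32,20],[34,13],[35,0]]
[[1,15],[5,0],[11,19],[31,13],[32,20],[34,13],[35,0]]
[[1,15],[11,19],[31,13],[32,20],[34,13],[35,0]]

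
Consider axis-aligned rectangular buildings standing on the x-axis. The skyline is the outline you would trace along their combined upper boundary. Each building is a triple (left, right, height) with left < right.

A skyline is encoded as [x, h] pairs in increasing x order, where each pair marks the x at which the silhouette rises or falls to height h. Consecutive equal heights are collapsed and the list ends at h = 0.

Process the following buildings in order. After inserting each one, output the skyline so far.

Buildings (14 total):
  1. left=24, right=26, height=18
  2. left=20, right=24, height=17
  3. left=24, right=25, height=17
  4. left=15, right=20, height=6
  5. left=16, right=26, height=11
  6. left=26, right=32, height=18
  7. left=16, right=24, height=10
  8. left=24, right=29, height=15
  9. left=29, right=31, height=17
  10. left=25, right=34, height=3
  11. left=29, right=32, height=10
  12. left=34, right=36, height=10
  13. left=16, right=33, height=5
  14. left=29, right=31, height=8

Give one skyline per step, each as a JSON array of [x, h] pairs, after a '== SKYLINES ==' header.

== SKYLINES ==
[[24,18],[26,0]]
[[20,17],[24,18],[26,0]]
[[20,17],[24,18],[26,0]]
[[15,6],[20,17],[24,18],[26,0]]
[[15,6],[16,11],[20,17],[24,18],[26,0]]
[[15,6],[16,11],[20,17],[24,18],[32,0]]
[[15,6],[16,11],[20,17],[24,18],[32,0]]
[[15,6],[16,11],[20,17],[24,18],[32,0]]
[[15,6],[16,11],[20,17],[24,18],[32,0]]
[[15,6],[16,11],[20,17],[24,18],[32,3],[34,0]]
[[15,6],[16,11],[20,17],[24,18],[32,3],[34,0]]
[[15,6],[16,11],[20,17],[24,18],[32,3],[34,10],[36,0]]
[[15,6],[16,11],[20,17],[24,18],[32,5],[33,3],[34,10],[36,0]]
[[15,6],[16,11],[20,17],[24,18],[32,5],[33,3],[34,10],[36,0]]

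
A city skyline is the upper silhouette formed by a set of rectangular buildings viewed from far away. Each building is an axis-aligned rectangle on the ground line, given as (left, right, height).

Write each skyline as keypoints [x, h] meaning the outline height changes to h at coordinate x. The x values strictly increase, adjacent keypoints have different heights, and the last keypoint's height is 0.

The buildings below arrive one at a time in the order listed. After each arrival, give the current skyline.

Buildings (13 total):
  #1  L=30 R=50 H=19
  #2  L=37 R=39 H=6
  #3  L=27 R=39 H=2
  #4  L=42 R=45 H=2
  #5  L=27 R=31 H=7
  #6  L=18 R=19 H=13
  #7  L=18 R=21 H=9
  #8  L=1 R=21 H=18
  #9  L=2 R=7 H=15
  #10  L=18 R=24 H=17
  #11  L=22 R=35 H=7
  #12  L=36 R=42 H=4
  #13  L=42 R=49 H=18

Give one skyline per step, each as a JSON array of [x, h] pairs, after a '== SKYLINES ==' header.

== SKYLINES ==
[[30,19],[50,0]]
[[30,19],[50,0]]
[[27,2],[30,19],[50,0]]
[[27,2],[30,19],[50,0]]
[[27,7],[30,19],[50,0]]
[[18,13],[19,0],[27,7],[30,19],[50,0]]
[[18,13],[19,9],[21,0],[27,7],[30,19],[50,0]]
[[1,18],[21,0],[27,7],[30,19],[50,0]]
[[1,18],[21,0],[27,7],[30,19],[50,0]]
[[1,18],[21,17],[24,0],[27,7],[30,19],[50,0]]
[[1,18],[21,17],[24,7],[30,19],[50,0]]
[[1,18],[21,17],[24,7],[30,19],[50,0]]
[[1,18],[21,17],[24,7],[30,19],[50,0]]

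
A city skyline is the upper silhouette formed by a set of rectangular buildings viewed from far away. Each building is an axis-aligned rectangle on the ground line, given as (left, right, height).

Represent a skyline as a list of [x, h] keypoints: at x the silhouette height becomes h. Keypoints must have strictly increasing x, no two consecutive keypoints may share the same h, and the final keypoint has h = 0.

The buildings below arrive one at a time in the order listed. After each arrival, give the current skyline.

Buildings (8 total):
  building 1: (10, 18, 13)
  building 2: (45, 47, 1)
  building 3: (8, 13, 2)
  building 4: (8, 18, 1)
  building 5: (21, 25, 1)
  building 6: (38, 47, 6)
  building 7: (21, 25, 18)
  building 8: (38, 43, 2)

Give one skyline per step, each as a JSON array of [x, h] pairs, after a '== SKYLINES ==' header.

== SKYLINES ==
[[10,13],[18,0]]
[[10,13],[18,0],[45,1],[47,0]]
[[8,2],[10,13],[18,0],[45,1],[47,0]]
[[8,2],[10,13],[18,0],[45,1],[47,0]]
[[8,2],[10,13],[18,0],[21,1],[25,0],[45,1],[47,0]]
[[8,2],[10,13],[18,0],[21,1],[25,0],[38,6],[47,0]]
[[8,2],[10,13],[18,0],[21,18],[25,0],[38,6],[47,0]]
[[8,2],[10,13],[18,0],[21,18],[25,0],[38,6],[47,0]]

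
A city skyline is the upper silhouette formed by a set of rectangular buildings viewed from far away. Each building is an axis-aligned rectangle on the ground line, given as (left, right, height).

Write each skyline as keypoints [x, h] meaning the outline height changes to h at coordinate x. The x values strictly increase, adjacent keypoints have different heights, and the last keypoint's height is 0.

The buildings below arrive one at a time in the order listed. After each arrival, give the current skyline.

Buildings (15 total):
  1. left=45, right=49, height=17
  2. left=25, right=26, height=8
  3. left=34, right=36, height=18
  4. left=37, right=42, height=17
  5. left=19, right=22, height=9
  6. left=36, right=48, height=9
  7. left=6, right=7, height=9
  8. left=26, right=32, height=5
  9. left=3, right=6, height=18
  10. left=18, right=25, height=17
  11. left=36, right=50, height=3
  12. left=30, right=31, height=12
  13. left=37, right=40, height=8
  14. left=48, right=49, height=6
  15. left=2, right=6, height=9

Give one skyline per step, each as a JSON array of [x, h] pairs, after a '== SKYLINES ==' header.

== SKYLINES ==
[[45,17],[49,0]]
[[25,8],[26,0],[45,17],[49,0]]
[[25,8],[26,0],[34,18],[36,0],[45,17],[49,0]]
[[25,8],[26,0],[34,18],[36,0],[37,17],[42,0],[45,17],[49,0]]
[[19,9],[22,0],[25,8],[26,0],[34,18],[36,0],[37,17],[42,0],[45,17],[49,0]]
[[19,9],[22,0],[25,8],[26,0],[34,18],[36,9],[37,17],[42,9],[45,17],[49,0]]
[[6,9],[7,0],[19,9],[22,0],[25,8],[26,0],[34,18],[36,9],[37,17],[42,9],[45,17],[49,0]]
[[6,9],[7,0],[19,9],[22,0],[25,8],[26,5],[32,0],[34,18],[36,9],[37,17],[42,9],[45,17],[49,0]]
[[3,18],[6,9],[7,0],[19,9],[22,0],[25,8],[26,5],[32,0],[34,18],[36,9],[37,17],[42,9],[45,17],[49,0]]
[[3,18],[6,9],[7,0],[18,17],[25,8],[26,5],[32,0],[34,18],[36,9],[37,17],[42,9],[45,17],[49,0]]
[[3,18],[6,9],[7,0],[18,17],[25,8],[26,5],[32,0],[34,18],[36,9],[37,17],[42,9],[45,17],[49,3],[50,0]]
[[3,18],[6,9],[7,0],[18,17],[25,8],[26,5],[30,12],[31,5],[32,0],[34,18],[36,9],[37,17],[42,9],[45,17],[49,3],[50,0]]
[[3,18],[6,9],[7,0],[18,17],[25,8],[26,5],[30,12],[31,5],[32,0],[34,18],[36,9],[37,17],[42,9],[45,17],[49,3],[50,0]]
[[3,18],[6,9],[7,0],[18,17],[25,8],[26,5],[30,12],[31,5],[32,0],[34,18],[36,9],[37,17],[42,9],[45,17],[49,3],[50,0]]
[[2,9],[3,18],[6,9],[7,0],[18,17],[25,8],[26,5],[30,12],[31,5],[32,0],[34,18],[36,9],[37,17],[42,9],[45,17],[49,3],[50,0]]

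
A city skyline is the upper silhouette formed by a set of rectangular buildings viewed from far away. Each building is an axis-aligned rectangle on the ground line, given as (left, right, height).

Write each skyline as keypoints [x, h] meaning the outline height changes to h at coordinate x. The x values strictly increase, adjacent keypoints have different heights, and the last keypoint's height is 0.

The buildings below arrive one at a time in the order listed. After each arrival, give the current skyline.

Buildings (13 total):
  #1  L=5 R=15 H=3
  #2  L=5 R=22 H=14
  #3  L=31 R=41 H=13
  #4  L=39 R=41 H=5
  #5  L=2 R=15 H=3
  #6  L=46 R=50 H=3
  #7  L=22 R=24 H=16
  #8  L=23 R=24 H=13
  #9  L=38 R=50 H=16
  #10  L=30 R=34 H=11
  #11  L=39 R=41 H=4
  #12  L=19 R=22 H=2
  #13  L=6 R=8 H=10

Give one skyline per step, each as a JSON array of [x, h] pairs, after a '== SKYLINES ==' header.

== SKYLINES ==
[[5,3],[15,0]]
[[5,14],[22,0]]
[[5,14],[22,0],[31,13],[41,0]]
[[5,14],[22,0],[31,13],[41,0]]
[[2,3],[5,14],[22,0],[31,13],[41,0]]
[[2,3],[5,14],[22,0],[31,13],[41,0],[46,3],[50,0]]
[[2,3],[5,14],[22,16],[24,0],[31,13],[41,0],[46,3],[50,0]]
[[2,3],[5,14],[22,16],[24,0],[31,13],[41,0],[46,3],[50,0]]
[[2,3],[5,14],[22,16],[24,0],[31,13],[38,16],[50,0]]
[[2,3],[5,14],[22,16],[24,0],[30,11],[31,13],[38,16],[50,0]]
[[2,3],[5,14],[22,16],[24,0],[30,11],[31,13],[38,16],[50,0]]
[[2,3],[5,14],[22,16],[24,0],[30,11],[31,13],[38,16],[50,0]]
[[2,3],[5,14],[22,16],[24,0],[30,11],[31,13],[38,16],[50,0]]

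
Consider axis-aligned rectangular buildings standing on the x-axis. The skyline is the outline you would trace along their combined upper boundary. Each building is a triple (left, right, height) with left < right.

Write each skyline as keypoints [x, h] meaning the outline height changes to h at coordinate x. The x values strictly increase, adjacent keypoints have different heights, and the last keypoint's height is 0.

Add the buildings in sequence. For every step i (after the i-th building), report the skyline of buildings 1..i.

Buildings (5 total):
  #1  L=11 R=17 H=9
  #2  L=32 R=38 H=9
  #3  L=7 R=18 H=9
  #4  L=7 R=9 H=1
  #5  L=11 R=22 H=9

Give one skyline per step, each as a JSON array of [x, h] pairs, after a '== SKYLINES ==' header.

== SKYLINES ==
[[11,9],[17,0]]
[[11,9],[17,0],[32,9],[38,0]]
[[7,9],[18,0],[32,9],[38,0]]
[[7,9],[18,0],[32,9],[38,0]]
[[7,9],[22,0],[32,9],[38,0]]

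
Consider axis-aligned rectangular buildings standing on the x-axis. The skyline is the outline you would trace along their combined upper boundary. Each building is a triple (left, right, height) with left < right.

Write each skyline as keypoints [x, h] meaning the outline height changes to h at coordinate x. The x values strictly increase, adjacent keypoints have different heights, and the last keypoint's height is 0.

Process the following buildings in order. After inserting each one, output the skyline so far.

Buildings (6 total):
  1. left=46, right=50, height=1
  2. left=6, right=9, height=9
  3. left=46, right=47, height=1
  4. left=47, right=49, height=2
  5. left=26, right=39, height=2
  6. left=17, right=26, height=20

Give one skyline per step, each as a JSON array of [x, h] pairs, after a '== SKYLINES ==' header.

== SKYLINES ==
[[46,1],[50,0]]
[[6,9],[9,0],[46,1],[50,0]]
[[6,9],[9,0],[46,1],[50,0]]
[[6,9],[9,0],[46,1],[47,2],[49,1],[50,0]]
[[6,9],[9,0],[26,2],[39,0],[46,1],[47,2],[49,1],[50,0]]
[[6,9],[9,0],[17,20],[26,2],[39,0],[46,1],[47,2],[49,1],[50,0]]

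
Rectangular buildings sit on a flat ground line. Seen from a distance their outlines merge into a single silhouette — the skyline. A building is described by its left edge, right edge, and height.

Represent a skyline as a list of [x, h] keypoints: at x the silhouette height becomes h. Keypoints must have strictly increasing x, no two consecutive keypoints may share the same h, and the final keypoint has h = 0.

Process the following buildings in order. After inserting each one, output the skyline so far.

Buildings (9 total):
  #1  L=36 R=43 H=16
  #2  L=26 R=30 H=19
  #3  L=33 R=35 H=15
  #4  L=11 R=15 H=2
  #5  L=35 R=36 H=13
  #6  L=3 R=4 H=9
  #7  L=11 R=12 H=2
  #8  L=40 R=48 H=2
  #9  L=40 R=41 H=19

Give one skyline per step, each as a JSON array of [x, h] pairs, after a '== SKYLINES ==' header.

== SKYLINES ==
[[36,16],[43,0]]
[[26,19],[30,0],[36,16],[43,0]]
[[26,19],[30,0],[33,15],[35,0],[36,16],[43,0]]
[[11,2],[15,0],[26,19],[30,0],[33,15],[35,0],[36,16],[43,0]]
[[11,2],[15,0],[26,19],[30,0],[33,15],[35,13],[36,16],[43,0]]
[[3,9],[4,0],[11,2],[15,0],[26,19],[30,0],[33,15],[35,13],[36,16],[43,0]]
[[3,9],[4,0],[11,2],[15,0],[26,19],[30,0],[33,15],[35,13],[36,16],[43,0]]
[[3,9],[4,0],[11,2],[15,0],[26,19],[30,0],[33,15],[35,13],[36,16],[43,2],[48,0]]
[[3,9],[4,0],[11,2],[15,0],[26,19],[30,0],[33,15],[35,13],[36,16],[40,19],[41,16],[43,2],[48,0]]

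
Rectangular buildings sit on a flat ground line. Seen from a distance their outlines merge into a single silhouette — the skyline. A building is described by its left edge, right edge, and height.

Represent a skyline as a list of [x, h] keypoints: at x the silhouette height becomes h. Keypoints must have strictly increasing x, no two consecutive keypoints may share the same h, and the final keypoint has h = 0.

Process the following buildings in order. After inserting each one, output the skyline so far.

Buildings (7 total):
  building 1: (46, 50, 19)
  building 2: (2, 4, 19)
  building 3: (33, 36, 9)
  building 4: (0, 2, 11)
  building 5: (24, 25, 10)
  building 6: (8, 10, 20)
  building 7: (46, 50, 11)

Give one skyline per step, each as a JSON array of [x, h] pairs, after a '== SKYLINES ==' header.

== SKYLINES ==
[[46,19],[50,0]]
[[2,19],[4,0],[46,19],[50,0]]
[[2,19],[4,0],[33,9],[36,0],[46,19],[50,0]]
[[0,11],[2,19],[4,0],[33,9],[36,0],[46,19],[50,0]]
[[0,11],[2,19],[4,0],[24,10],[25,0],[33,9],[36,0],[46,19],[50,0]]
[[0,11],[2,19],[4,0],[8,20],[10,0],[24,10],[25,0],[33,9],[36,0],[46,19],[50,0]]
[[0,11],[2,19],[4,0],[8,20],[10,0],[24,10],[25,0],[33,9],[36,0],[46,19],[50,0]]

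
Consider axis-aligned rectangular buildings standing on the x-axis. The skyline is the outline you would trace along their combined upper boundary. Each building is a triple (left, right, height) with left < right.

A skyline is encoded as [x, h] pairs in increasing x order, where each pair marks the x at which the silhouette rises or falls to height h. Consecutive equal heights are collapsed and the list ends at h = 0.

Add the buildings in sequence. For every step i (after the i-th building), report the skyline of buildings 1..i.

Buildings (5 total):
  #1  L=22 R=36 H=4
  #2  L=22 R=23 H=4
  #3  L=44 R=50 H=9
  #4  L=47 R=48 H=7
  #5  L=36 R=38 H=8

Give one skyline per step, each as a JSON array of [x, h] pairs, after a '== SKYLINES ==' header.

== SKYLINES ==
[[22,4],[36,0]]
[[22,4],[36,0]]
[[22,4],[36,0],[44,9],[50,0]]
[[22,4],[36,0],[44,9],[50,0]]
[[22,4],[36,8],[38,0],[44,9],[50,0]]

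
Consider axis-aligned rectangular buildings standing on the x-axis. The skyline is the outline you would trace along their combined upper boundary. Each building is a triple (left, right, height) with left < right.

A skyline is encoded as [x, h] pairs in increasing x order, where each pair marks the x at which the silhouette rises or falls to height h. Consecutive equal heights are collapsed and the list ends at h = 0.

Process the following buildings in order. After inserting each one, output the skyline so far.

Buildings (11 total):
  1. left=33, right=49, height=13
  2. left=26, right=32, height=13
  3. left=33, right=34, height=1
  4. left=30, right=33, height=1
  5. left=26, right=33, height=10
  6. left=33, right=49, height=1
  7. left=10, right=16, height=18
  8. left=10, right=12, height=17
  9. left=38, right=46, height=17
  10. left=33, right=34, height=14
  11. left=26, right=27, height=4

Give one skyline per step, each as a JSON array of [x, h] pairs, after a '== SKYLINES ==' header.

== SKYLINES ==
[[33,13],[49,0]]
[[26,13],[32,0],[33,13],[49,0]]
[[26,13],[32,0],[33,13],[49,0]]
[[26,13],[32,1],[33,13],[49,0]]
[[26,13],[32,10],[33,13],[49,0]]
[[26,13],[32,10],[33,13],[49,0]]
[[10,18],[16,0],[26,13],[32,10],[33,13],[49,0]]
[[10,18],[16,0],[26,13],[32,10],[33,13],[49,0]]
[[10,18],[16,0],[26,13],[32,10],[33,13],[38,17],[46,13],[49,0]]
[[10,18],[16,0],[26,13],[32,10],[33,14],[34,13],[38,17],[46,13],[49,0]]
[[10,18],[16,0],[26,13],[32,10],[33,14],[34,13],[38,17],[46,13],[49,0]]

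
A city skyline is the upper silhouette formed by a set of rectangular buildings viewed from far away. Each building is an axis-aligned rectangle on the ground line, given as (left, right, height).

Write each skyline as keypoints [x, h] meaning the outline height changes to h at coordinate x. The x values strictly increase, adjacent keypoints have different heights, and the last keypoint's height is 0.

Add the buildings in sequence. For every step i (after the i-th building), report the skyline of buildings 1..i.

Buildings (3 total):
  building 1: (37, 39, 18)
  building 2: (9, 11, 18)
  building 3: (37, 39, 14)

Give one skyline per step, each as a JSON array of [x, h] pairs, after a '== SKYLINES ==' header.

== SKYLINES ==
[[37,18],[39,0]]
[[9,18],[11,0],[37,18],[39,0]]
[[9,18],[11,0],[37,18],[39,0]]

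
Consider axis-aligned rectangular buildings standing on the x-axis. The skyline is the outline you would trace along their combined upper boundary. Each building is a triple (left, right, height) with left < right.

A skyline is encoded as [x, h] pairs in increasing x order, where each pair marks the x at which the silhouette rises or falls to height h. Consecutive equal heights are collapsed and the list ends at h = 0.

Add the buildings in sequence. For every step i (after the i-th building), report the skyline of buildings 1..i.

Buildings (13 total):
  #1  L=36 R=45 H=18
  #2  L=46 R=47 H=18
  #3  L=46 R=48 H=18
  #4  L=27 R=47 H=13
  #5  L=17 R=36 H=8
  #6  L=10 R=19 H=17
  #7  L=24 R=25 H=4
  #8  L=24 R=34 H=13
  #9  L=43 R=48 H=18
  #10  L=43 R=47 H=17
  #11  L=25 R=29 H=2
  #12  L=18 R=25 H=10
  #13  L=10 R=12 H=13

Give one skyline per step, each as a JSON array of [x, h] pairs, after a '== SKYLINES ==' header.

== SKYLINES ==
[[36,18],[45,0]]
[[36,18],[45,0],[46,18],[47,0]]
[[36,18],[45,0],[46,18],[48,0]]
[[27,13],[36,18],[45,13],[46,18],[48,0]]
[[17,8],[27,13],[36,18],[45,13],[46,18],[48,0]]
[[10,17],[19,8],[27,13],[36,18],[45,13],[46,18],[48,0]]
[[10,17],[19,8],[27,13],[36,18],[45,13],[46,18],[48,0]]
[[10,17],[19,8],[24,13],[36,18],[45,13],[46,18],[48,0]]
[[10,17],[19,8],[24,13],[36,18],[48,0]]
[[10,17],[19,8],[24,13],[36,18],[48,0]]
[[10,17],[19,8],[24,13],[36,18],[48,0]]
[[10,17],[19,10],[24,13],[36,18],[48,0]]
[[10,17],[19,10],[24,13],[36,18],[48,0]]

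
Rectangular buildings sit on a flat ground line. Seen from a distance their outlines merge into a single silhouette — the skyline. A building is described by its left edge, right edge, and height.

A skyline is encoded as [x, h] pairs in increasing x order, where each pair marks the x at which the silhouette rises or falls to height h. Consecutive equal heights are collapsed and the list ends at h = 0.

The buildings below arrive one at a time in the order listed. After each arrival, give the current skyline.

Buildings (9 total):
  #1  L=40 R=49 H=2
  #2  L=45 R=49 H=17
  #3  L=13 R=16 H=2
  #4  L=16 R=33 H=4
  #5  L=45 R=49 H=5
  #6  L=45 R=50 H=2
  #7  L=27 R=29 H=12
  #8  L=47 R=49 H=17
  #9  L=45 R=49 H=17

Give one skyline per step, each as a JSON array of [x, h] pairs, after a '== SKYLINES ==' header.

== SKYLINES ==
[[40,2],[49,0]]
[[40,2],[45,17],[49,0]]
[[13,2],[16,0],[40,2],[45,17],[49,0]]
[[13,2],[16,4],[33,0],[40,2],[45,17],[49,0]]
[[13,2],[16,4],[33,0],[40,2],[45,17],[49,0]]
[[13,2],[16,4],[33,0],[40,2],[45,17],[49,2],[50,0]]
[[13,2],[16,4],[27,12],[29,4],[33,0],[40,2],[45,17],[49,2],[50,0]]
[[13,2],[16,4],[27,12],[29,4],[33,0],[40,2],[45,17],[49,2],[50,0]]
[[13,2],[16,4],[27,12],[29,4],[33,0],[40,2],[45,17],[49,2],[50,0]]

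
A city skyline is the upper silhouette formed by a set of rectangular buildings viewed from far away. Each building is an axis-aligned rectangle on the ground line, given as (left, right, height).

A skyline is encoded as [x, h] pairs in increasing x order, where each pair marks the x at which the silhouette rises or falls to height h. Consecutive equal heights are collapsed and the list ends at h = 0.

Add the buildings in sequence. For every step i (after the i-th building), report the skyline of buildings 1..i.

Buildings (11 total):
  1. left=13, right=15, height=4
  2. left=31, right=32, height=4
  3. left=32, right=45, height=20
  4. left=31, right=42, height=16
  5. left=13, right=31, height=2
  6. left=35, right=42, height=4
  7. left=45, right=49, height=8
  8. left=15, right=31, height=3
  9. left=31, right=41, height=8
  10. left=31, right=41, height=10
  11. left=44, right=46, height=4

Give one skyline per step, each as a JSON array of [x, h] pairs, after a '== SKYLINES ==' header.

== SKYLINES ==
[[13,4],[15,0]]
[[13,4],[15,0],[31,4],[32,0]]
[[13,4],[15,0],[31,4],[32,20],[45,0]]
[[13,4],[15,0],[31,16],[32,20],[45,0]]
[[13,4],[15,2],[31,16],[32,20],[45,0]]
[[13,4],[15,2],[31,16],[32,20],[45,0]]
[[13,4],[15,2],[31,16],[32,20],[45,8],[49,0]]
[[13,4],[15,3],[31,16],[32,20],[45,8],[49,0]]
[[13,4],[15,3],[31,16],[32,20],[45,8],[49,0]]
[[13,4],[15,3],[31,16],[32,20],[45,8],[49,0]]
[[13,4],[15,3],[31,16],[32,20],[45,8],[49,0]]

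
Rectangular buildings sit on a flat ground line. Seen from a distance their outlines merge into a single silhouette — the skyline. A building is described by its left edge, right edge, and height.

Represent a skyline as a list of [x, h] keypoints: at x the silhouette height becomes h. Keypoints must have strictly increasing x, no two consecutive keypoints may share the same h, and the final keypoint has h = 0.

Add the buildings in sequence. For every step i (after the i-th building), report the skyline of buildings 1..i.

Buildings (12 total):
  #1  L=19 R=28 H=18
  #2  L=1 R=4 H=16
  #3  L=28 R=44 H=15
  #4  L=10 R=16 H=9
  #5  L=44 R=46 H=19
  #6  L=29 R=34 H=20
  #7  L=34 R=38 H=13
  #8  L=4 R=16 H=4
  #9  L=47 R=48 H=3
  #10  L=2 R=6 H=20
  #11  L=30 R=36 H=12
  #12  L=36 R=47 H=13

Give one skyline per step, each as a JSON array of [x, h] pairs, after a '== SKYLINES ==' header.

== SKYLINES ==
[[19,18],[28,0]]
[[1,16],[4,0],[19,18],[28,0]]
[[1,16],[4,0],[19,18],[28,15],[44,0]]
[[1,16],[4,0],[10,9],[16,0],[19,18],[28,15],[44,0]]
[[1,16],[4,0],[10,9],[16,0],[19,18],[28,15],[44,19],[46,0]]
[[1,16],[4,0],[10,9],[16,0],[19,18],[28,15],[29,20],[34,15],[44,19],[46,0]]
[[1,16],[4,0],[10,9],[16,0],[19,18],[28,15],[29,20],[34,15],[44,19],[46,0]]
[[1,16],[4,4],[10,9],[16,0],[19,18],[28,15],[29,20],[34,15],[44,19],[46,0]]
[[1,16],[4,4],[10,9],[16,0],[19,18],[28,15],[29,20],[34,15],[44,19],[46,0],[47,3],[48,0]]
[[1,16],[2,20],[6,4],[10,9],[16,0],[19,18],[28,15],[29,20],[34,15],[44,19],[46,0],[47,3],[48,0]]
[[1,16],[2,20],[6,4],[10,9],[16,0],[19,18],[28,15],[29,20],[34,15],[44,19],[46,0],[47,3],[48,0]]
[[1,16],[2,20],[6,4],[10,9],[16,0],[19,18],[28,15],[29,20],[34,15],[44,19],[46,13],[47,3],[48,0]]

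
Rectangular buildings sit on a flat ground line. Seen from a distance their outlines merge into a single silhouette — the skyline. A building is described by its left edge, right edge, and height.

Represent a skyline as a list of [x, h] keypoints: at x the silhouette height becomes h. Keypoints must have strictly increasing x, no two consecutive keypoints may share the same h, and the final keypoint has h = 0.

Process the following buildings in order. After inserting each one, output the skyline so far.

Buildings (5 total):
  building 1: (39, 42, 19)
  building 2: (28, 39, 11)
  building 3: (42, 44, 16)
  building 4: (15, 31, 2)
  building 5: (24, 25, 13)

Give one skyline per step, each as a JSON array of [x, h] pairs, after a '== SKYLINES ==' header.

== SKYLINES ==
[[39,19],[42,0]]
[[28,11],[39,19],[42,0]]
[[28,11],[39,19],[42,16],[44,0]]
[[15,2],[28,11],[39,19],[42,16],[44,0]]
[[15,2],[24,13],[25,2],[28,11],[39,19],[42,16],[44,0]]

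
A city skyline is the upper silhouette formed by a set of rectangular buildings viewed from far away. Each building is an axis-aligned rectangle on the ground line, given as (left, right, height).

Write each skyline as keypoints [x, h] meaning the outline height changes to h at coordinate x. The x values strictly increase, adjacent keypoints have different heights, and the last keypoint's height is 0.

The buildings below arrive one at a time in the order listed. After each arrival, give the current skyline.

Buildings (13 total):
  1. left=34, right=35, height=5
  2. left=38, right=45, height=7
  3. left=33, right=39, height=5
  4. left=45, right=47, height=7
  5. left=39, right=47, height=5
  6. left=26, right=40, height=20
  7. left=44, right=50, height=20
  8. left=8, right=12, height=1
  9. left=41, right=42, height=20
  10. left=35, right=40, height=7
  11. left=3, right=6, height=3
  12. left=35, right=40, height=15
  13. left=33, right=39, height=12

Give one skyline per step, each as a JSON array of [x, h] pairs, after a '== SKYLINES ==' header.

== SKYLINES ==
[[34,5],[35,0]]
[[34,5],[35,0],[38,7],[45,0]]
[[33,5],[38,7],[45,0]]
[[33,5],[38,7],[47,0]]
[[33,5],[38,7],[47,0]]
[[26,20],[40,7],[47,0]]
[[26,20],[40,7],[44,20],[50,0]]
[[8,1],[12,0],[26,20],[40,7],[44,20],[50,0]]
[[8,1],[12,0],[26,20],[40,7],[41,20],[42,7],[44,20],[50,0]]
[[8,1],[12,0],[26,20],[40,7],[41,20],[42,7],[44,20],[50,0]]
[[3,3],[6,0],[8,1],[12,0],[26,20],[40,7],[41,20],[42,7],[44,20],[50,0]]
[[3,3],[6,0],[8,1],[12,0],[26,20],[40,7],[41,20],[42,7],[44,20],[50,0]]
[[3,3],[6,0],[8,1],[12,0],[26,20],[40,7],[41,20],[42,7],[44,20],[50,0]]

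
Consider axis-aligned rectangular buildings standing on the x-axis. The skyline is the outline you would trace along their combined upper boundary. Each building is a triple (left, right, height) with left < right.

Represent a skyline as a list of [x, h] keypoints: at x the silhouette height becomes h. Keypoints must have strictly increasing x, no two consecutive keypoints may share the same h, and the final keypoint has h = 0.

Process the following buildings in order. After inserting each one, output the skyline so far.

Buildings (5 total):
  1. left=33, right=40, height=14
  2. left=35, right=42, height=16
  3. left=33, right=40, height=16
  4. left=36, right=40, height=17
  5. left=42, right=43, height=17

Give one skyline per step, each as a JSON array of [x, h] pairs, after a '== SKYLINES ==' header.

== SKYLINES ==
[[33,14],[40,0]]
[[33,14],[35,16],[42,0]]
[[33,16],[42,0]]
[[33,16],[36,17],[40,16],[42,0]]
[[33,16],[36,17],[40,16],[42,17],[43,0]]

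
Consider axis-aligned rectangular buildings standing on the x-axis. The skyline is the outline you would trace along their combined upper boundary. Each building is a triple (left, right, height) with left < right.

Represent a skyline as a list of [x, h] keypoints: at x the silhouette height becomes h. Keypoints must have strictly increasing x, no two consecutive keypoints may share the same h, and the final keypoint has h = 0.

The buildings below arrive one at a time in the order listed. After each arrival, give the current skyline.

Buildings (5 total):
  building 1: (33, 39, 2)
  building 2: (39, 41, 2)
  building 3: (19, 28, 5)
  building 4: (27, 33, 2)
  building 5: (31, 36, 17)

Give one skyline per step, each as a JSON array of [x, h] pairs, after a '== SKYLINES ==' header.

== SKYLINES ==
[[33,2],[39,0]]
[[33,2],[41,0]]
[[19,5],[28,0],[33,2],[41,0]]
[[19,5],[28,2],[41,0]]
[[19,5],[28,2],[31,17],[36,2],[41,0]]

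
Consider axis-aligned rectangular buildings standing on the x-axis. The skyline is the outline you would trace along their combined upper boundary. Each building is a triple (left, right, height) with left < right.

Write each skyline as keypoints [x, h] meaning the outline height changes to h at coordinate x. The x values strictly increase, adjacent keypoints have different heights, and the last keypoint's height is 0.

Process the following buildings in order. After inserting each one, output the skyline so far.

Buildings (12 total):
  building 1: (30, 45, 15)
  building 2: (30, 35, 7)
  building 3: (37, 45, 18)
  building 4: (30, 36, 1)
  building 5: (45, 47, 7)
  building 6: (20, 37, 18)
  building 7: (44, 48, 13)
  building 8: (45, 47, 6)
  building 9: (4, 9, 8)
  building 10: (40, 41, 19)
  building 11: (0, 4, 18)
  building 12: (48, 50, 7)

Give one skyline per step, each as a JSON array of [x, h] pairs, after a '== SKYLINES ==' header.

== SKYLINES ==
[[30,15],[45,0]]
[[30,15],[45,0]]
[[30,15],[37,18],[45,0]]
[[30,15],[37,18],[45,0]]
[[30,15],[37,18],[45,7],[47,0]]
[[20,18],[45,7],[47,0]]
[[20,18],[45,13],[48,0]]
[[20,18],[45,13],[48,0]]
[[4,8],[9,0],[20,18],[45,13],[48,0]]
[[4,8],[9,0],[20,18],[40,19],[41,18],[45,13],[48,0]]
[[0,18],[4,8],[9,0],[20,18],[40,19],[41,18],[45,13],[48,0]]
[[0,18],[4,8],[9,0],[20,18],[40,19],[41,18],[45,13],[48,7],[50,0]]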